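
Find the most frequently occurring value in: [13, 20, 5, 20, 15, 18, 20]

20

Step 1: Count the frequency of each value:
  5: appears 1 time(s)
  13: appears 1 time(s)
  15: appears 1 time(s)
  18: appears 1 time(s)
  20: appears 3 time(s)
Step 2: The value 20 appears most frequently (3 times).
Step 3: Mode = 20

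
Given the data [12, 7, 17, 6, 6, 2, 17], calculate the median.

7

Step 1: Sort the data in ascending order: [2, 6, 6, 7, 12, 17, 17]
Step 2: The number of values is n = 7.
Step 3: Since n is odd, the median is the middle value at position 4: 7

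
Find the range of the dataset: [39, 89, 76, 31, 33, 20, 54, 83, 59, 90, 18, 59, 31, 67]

72

Step 1: Identify the maximum value: max = 90
Step 2: Identify the minimum value: min = 18
Step 3: Range = max - min = 90 - 18 = 72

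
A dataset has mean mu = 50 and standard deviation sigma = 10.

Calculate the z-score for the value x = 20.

-3

Step 1: Recall the z-score formula: z = (x - mu) / sigma
Step 2: Substitute values: z = (20 - 50) / 10
Step 3: z = -30 / 10 = -3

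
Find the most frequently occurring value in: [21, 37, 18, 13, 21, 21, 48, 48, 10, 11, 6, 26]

21

Step 1: Count the frequency of each value:
  6: appears 1 time(s)
  10: appears 1 time(s)
  11: appears 1 time(s)
  13: appears 1 time(s)
  18: appears 1 time(s)
  21: appears 3 time(s)
  26: appears 1 time(s)
  37: appears 1 time(s)
  48: appears 2 time(s)
Step 2: The value 21 appears most frequently (3 times).
Step 3: Mode = 21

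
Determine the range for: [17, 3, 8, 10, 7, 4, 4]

14

Step 1: Identify the maximum value: max = 17
Step 2: Identify the minimum value: min = 3
Step 3: Range = max - min = 17 - 3 = 14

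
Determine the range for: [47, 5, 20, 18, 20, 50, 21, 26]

45

Step 1: Identify the maximum value: max = 50
Step 2: Identify the minimum value: min = 5
Step 3: Range = max - min = 50 - 5 = 45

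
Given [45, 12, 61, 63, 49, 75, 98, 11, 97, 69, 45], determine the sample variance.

829.3636

Step 1: Compute the mean: (45 + 12 + 61 + 63 + 49 + 75 + 98 + 11 + 97 + 69 + 45) / 11 = 56.8182
Step 2: Compute squared deviations from the mean:
  (45 - 56.8182)^2 = 139.6694
  (12 - 56.8182)^2 = 2008.6694
  (61 - 56.8182)^2 = 17.4876
  (63 - 56.8182)^2 = 38.2149
  (49 - 56.8182)^2 = 61.124
  (75 - 56.8182)^2 = 330.5785
  (98 - 56.8182)^2 = 1695.9421
  (11 - 56.8182)^2 = 2099.3058
  (97 - 56.8182)^2 = 1614.5785
  (69 - 56.8182)^2 = 148.3967
  (45 - 56.8182)^2 = 139.6694
Step 3: Sum of squared deviations = 8293.6364
Step 4: Sample variance = 8293.6364 / 10 = 829.3636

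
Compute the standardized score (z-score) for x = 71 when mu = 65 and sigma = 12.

0.5

Step 1: Recall the z-score formula: z = (x - mu) / sigma
Step 2: Substitute values: z = (71 - 65) / 12
Step 3: z = 6 / 12 = 0.5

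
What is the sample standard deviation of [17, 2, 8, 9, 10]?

5.3572

Step 1: Compute the mean: 9.2
Step 2: Sum of squared deviations from the mean: 114.8
Step 3: Sample variance = 114.8 / 4 = 28.7
Step 4: Standard deviation = sqrt(28.7) = 5.3572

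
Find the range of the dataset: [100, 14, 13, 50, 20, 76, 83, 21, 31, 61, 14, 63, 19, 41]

87

Step 1: Identify the maximum value: max = 100
Step 2: Identify the minimum value: min = 13
Step 3: Range = max - min = 100 - 13 = 87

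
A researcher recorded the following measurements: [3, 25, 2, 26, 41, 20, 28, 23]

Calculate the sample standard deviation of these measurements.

12.9835

Step 1: Compute the mean: 21
Step 2: Sum of squared deviations from the mean: 1180
Step 3: Sample variance = 1180 / 7 = 168.5714
Step 4: Standard deviation = sqrt(168.5714) = 12.9835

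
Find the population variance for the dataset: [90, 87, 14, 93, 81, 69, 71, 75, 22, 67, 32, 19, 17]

874.3669

Step 1: Compute the mean: (90 + 87 + 14 + 93 + 81 + 69 + 71 + 75 + 22 + 67 + 32 + 19 + 17) / 13 = 56.6923
Step 2: Compute squared deviations from the mean:
  (90 - 56.6923)^2 = 1109.4024
  (87 - 56.6923)^2 = 918.5562
  (14 - 56.6923)^2 = 1822.6331
  (93 - 56.6923)^2 = 1318.2485
  (81 - 56.6923)^2 = 590.8639
  (69 - 56.6923)^2 = 151.4793
  (71 - 56.6923)^2 = 204.7101
  (75 - 56.6923)^2 = 335.1716
  (22 - 56.6923)^2 = 1203.5562
  (67 - 56.6923)^2 = 106.2485
  (32 - 56.6923)^2 = 609.7101
  (19 - 56.6923)^2 = 1420.7101
  (17 - 56.6923)^2 = 1575.4793
Step 3: Sum of squared deviations = 11366.7692
Step 4: Population variance = 11366.7692 / 13 = 874.3669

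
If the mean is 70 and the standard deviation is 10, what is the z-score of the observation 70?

0

Step 1: Recall the z-score formula: z = (x - mu) / sigma
Step 2: Substitute values: z = (70 - 70) / 10
Step 3: z = 0 / 10 = 0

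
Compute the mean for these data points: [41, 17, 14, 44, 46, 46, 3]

30.1429

Step 1: Sum all values: 41 + 17 + 14 + 44 + 46 + 46 + 3 = 211
Step 2: Count the number of values: n = 7
Step 3: Mean = sum / n = 211 / 7 = 30.1429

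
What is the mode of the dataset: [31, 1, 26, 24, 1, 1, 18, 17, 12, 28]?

1

Step 1: Count the frequency of each value:
  1: appears 3 time(s)
  12: appears 1 time(s)
  17: appears 1 time(s)
  18: appears 1 time(s)
  24: appears 1 time(s)
  26: appears 1 time(s)
  28: appears 1 time(s)
  31: appears 1 time(s)
Step 2: The value 1 appears most frequently (3 times).
Step 3: Mode = 1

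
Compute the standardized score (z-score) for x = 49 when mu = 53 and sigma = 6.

-0.6667

Step 1: Recall the z-score formula: z = (x - mu) / sigma
Step 2: Substitute values: z = (49 - 53) / 6
Step 3: z = -4 / 6 = -0.6667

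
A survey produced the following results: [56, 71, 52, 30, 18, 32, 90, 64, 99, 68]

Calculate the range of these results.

81

Step 1: Identify the maximum value: max = 99
Step 2: Identify the minimum value: min = 18
Step 3: Range = max - min = 99 - 18 = 81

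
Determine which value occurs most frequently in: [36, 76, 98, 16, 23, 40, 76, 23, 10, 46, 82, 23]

23

Step 1: Count the frequency of each value:
  10: appears 1 time(s)
  16: appears 1 time(s)
  23: appears 3 time(s)
  36: appears 1 time(s)
  40: appears 1 time(s)
  46: appears 1 time(s)
  76: appears 2 time(s)
  82: appears 1 time(s)
  98: appears 1 time(s)
Step 2: The value 23 appears most frequently (3 times).
Step 3: Mode = 23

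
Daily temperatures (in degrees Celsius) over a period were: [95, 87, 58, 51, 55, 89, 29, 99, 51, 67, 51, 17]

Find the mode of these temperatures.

51

Step 1: Count the frequency of each value:
  17: appears 1 time(s)
  29: appears 1 time(s)
  51: appears 3 time(s)
  55: appears 1 time(s)
  58: appears 1 time(s)
  67: appears 1 time(s)
  87: appears 1 time(s)
  89: appears 1 time(s)
  95: appears 1 time(s)
  99: appears 1 time(s)
Step 2: The value 51 appears most frequently (3 times).
Step 3: Mode = 51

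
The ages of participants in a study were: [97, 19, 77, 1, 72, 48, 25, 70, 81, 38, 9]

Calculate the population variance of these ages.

962.1488

Step 1: Compute the mean: (97 + 19 + 77 + 1 + 72 + 48 + 25 + 70 + 81 + 38 + 9) / 11 = 48.8182
Step 2: Compute squared deviations from the mean:
  (97 - 48.8182)^2 = 2321.4876
  (19 - 48.8182)^2 = 889.124
  (77 - 48.8182)^2 = 794.2149
  (1 - 48.8182)^2 = 2286.5785
  (72 - 48.8182)^2 = 537.3967
  (48 - 48.8182)^2 = 0.6694
  (25 - 48.8182)^2 = 567.3058
  (70 - 48.8182)^2 = 448.6694
  (81 - 48.8182)^2 = 1035.6694
  (38 - 48.8182)^2 = 117.0331
  (9 - 48.8182)^2 = 1585.4876
Step 3: Sum of squared deviations = 10583.6364
Step 4: Population variance = 10583.6364 / 11 = 962.1488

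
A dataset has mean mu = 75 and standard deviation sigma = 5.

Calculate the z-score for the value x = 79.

0.8

Step 1: Recall the z-score formula: z = (x - mu) / sigma
Step 2: Substitute values: z = (79 - 75) / 5
Step 3: z = 4 / 5 = 0.8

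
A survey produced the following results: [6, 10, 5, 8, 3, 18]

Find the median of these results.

7

Step 1: Sort the data in ascending order: [3, 5, 6, 8, 10, 18]
Step 2: The number of values is n = 6.
Step 3: Since n is even, the median is the average of positions 3 and 4:
  Median = (6 + 8) / 2 = 7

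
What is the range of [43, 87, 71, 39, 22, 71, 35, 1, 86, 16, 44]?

86

Step 1: Identify the maximum value: max = 87
Step 2: Identify the minimum value: min = 1
Step 3: Range = max - min = 87 - 1 = 86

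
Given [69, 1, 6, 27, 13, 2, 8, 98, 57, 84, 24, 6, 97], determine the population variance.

1313.3609

Step 1: Compute the mean: (69 + 1 + 6 + 27 + 13 + 2 + 8 + 98 + 57 + 84 + 24 + 6 + 97) / 13 = 37.8462
Step 2: Compute squared deviations from the mean:
  (69 - 37.8462)^2 = 970.5621
  (1 - 37.8462)^2 = 1357.6391
  (6 - 37.8462)^2 = 1014.1775
  (27 - 37.8462)^2 = 117.6391
  (13 - 37.8462)^2 = 617.3314
  (2 - 37.8462)^2 = 1284.9467
  (8 - 37.8462)^2 = 890.7929
  (98 - 37.8462)^2 = 3618.4852
  (57 - 37.8462)^2 = 366.8698
  (84 - 37.8462)^2 = 2130.1775
  (24 - 37.8462)^2 = 191.716
  (6 - 37.8462)^2 = 1014.1775
  (97 - 37.8462)^2 = 3499.1775
Step 3: Sum of squared deviations = 17073.6923
Step 4: Population variance = 17073.6923 / 13 = 1313.3609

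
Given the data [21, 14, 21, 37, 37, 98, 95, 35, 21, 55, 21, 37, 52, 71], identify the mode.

21

Step 1: Count the frequency of each value:
  14: appears 1 time(s)
  21: appears 4 time(s)
  35: appears 1 time(s)
  37: appears 3 time(s)
  52: appears 1 time(s)
  55: appears 1 time(s)
  71: appears 1 time(s)
  95: appears 1 time(s)
  98: appears 1 time(s)
Step 2: The value 21 appears most frequently (4 times).
Step 3: Mode = 21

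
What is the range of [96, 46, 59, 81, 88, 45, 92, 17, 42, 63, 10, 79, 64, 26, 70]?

86

Step 1: Identify the maximum value: max = 96
Step 2: Identify the minimum value: min = 10
Step 3: Range = max - min = 96 - 10 = 86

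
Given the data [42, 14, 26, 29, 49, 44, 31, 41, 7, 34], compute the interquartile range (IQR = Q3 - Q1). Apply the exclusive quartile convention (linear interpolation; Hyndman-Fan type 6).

19.5

Step 1: Sort the data: [7, 14, 26, 29, 31, 34, 41, 42, 44, 49]
Step 2: n = 10
Step 3: Using the exclusive quartile method:
  Q1 = 23
  Q2 (median) = 32.5
  Q3 = 42.5
  IQR = Q3 - Q1 = 42.5 - 23 = 19.5
Step 4: IQR = 19.5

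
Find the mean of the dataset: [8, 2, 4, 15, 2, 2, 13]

6.5714

Step 1: Sum all values: 8 + 2 + 4 + 15 + 2 + 2 + 13 = 46
Step 2: Count the number of values: n = 7
Step 3: Mean = sum / n = 46 / 7 = 6.5714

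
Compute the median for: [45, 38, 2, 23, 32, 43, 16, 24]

28

Step 1: Sort the data in ascending order: [2, 16, 23, 24, 32, 38, 43, 45]
Step 2: The number of values is n = 8.
Step 3: Since n is even, the median is the average of positions 4 and 5:
  Median = (24 + 32) / 2 = 28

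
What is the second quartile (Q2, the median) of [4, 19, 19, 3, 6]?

6

Step 1: Sort the data: [3, 4, 6, 19, 19]
Step 2: n = 5
Step 3: Q2 is the median. Since n is odd, it is the middle value at position 3: 6
Step 4: Q2 = 6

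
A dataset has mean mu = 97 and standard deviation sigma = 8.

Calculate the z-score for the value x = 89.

-1

Step 1: Recall the z-score formula: z = (x - mu) / sigma
Step 2: Substitute values: z = (89 - 97) / 8
Step 3: z = -8 / 8 = -1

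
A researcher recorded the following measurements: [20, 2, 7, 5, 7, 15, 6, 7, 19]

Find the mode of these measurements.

7

Step 1: Count the frequency of each value:
  2: appears 1 time(s)
  5: appears 1 time(s)
  6: appears 1 time(s)
  7: appears 3 time(s)
  15: appears 1 time(s)
  19: appears 1 time(s)
  20: appears 1 time(s)
Step 2: The value 7 appears most frequently (3 times).
Step 3: Mode = 7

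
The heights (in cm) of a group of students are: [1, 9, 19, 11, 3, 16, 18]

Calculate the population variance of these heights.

43.7143

Step 1: Compute the mean: (1 + 9 + 19 + 11 + 3 + 16 + 18) / 7 = 11
Step 2: Compute squared deviations from the mean:
  (1 - 11)^2 = 100
  (9 - 11)^2 = 4
  (19 - 11)^2 = 64
  (11 - 11)^2 = 0
  (3 - 11)^2 = 64
  (16 - 11)^2 = 25
  (18 - 11)^2 = 49
Step 3: Sum of squared deviations = 306
Step 4: Population variance = 306 / 7 = 43.7143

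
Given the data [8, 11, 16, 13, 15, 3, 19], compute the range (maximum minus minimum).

16

Step 1: Identify the maximum value: max = 19
Step 2: Identify the minimum value: min = 3
Step 3: Range = max - min = 19 - 3 = 16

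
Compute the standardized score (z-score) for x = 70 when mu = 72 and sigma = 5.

-0.4

Step 1: Recall the z-score formula: z = (x - mu) / sigma
Step 2: Substitute values: z = (70 - 72) / 5
Step 3: z = -2 / 5 = -0.4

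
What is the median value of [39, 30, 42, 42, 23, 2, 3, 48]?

34.5

Step 1: Sort the data in ascending order: [2, 3, 23, 30, 39, 42, 42, 48]
Step 2: The number of values is n = 8.
Step 3: Since n is even, the median is the average of positions 4 and 5:
  Median = (30 + 39) / 2 = 34.5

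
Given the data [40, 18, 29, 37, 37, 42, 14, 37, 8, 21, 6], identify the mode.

37

Step 1: Count the frequency of each value:
  6: appears 1 time(s)
  8: appears 1 time(s)
  14: appears 1 time(s)
  18: appears 1 time(s)
  21: appears 1 time(s)
  29: appears 1 time(s)
  37: appears 3 time(s)
  40: appears 1 time(s)
  42: appears 1 time(s)
Step 2: The value 37 appears most frequently (3 times).
Step 3: Mode = 37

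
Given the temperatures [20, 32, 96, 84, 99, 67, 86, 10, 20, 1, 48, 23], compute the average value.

48.8333

Step 1: Sum all values: 20 + 32 + 96 + 84 + 99 + 67 + 86 + 10 + 20 + 1 + 48 + 23 = 586
Step 2: Count the number of values: n = 12
Step 3: Mean = sum / n = 586 / 12 = 48.8333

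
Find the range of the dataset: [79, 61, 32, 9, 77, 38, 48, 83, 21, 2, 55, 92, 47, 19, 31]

90

Step 1: Identify the maximum value: max = 92
Step 2: Identify the minimum value: min = 2
Step 3: Range = max - min = 92 - 2 = 90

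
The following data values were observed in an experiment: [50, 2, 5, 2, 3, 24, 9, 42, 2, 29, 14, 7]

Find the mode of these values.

2

Step 1: Count the frequency of each value:
  2: appears 3 time(s)
  3: appears 1 time(s)
  5: appears 1 time(s)
  7: appears 1 time(s)
  9: appears 1 time(s)
  14: appears 1 time(s)
  24: appears 1 time(s)
  29: appears 1 time(s)
  42: appears 1 time(s)
  50: appears 1 time(s)
Step 2: The value 2 appears most frequently (3 times).
Step 3: Mode = 2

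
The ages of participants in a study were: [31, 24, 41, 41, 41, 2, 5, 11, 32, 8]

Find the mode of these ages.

41

Step 1: Count the frequency of each value:
  2: appears 1 time(s)
  5: appears 1 time(s)
  8: appears 1 time(s)
  11: appears 1 time(s)
  24: appears 1 time(s)
  31: appears 1 time(s)
  32: appears 1 time(s)
  41: appears 3 time(s)
Step 2: The value 41 appears most frequently (3 times).
Step 3: Mode = 41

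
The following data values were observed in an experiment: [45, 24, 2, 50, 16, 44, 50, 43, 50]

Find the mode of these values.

50

Step 1: Count the frequency of each value:
  2: appears 1 time(s)
  16: appears 1 time(s)
  24: appears 1 time(s)
  43: appears 1 time(s)
  44: appears 1 time(s)
  45: appears 1 time(s)
  50: appears 3 time(s)
Step 2: The value 50 appears most frequently (3 times).
Step 3: Mode = 50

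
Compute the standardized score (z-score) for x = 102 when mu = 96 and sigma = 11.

0.5455

Step 1: Recall the z-score formula: z = (x - mu) / sigma
Step 2: Substitute values: z = (102 - 96) / 11
Step 3: z = 6 / 11 = 0.5455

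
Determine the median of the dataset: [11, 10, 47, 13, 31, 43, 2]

13

Step 1: Sort the data in ascending order: [2, 10, 11, 13, 31, 43, 47]
Step 2: The number of values is n = 7.
Step 3: Since n is odd, the median is the middle value at position 4: 13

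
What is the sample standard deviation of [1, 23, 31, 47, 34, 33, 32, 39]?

13.5752

Step 1: Compute the mean: 30
Step 2: Sum of squared deviations from the mean: 1290
Step 3: Sample variance = 1290 / 7 = 184.2857
Step 4: Standard deviation = sqrt(184.2857) = 13.5752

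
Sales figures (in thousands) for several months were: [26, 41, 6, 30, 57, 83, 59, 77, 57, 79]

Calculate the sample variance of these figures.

645.3889

Step 1: Compute the mean: (26 + 41 + 6 + 30 + 57 + 83 + 59 + 77 + 57 + 79) / 10 = 51.5
Step 2: Compute squared deviations from the mean:
  (26 - 51.5)^2 = 650.25
  (41 - 51.5)^2 = 110.25
  (6 - 51.5)^2 = 2070.25
  (30 - 51.5)^2 = 462.25
  (57 - 51.5)^2 = 30.25
  (83 - 51.5)^2 = 992.25
  (59 - 51.5)^2 = 56.25
  (77 - 51.5)^2 = 650.25
  (57 - 51.5)^2 = 30.25
  (79 - 51.5)^2 = 756.25
Step 3: Sum of squared deviations = 5808.5
Step 4: Sample variance = 5808.5 / 9 = 645.3889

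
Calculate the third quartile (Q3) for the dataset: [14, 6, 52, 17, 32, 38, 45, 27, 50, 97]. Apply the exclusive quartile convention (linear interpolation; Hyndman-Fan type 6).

50.5

Step 1: Sort the data: [6, 14, 17, 27, 32, 38, 45, 50, 52, 97]
Step 2: n = 10
Step 3: Using the exclusive quartile method:
  Q1 = 16.25
  Q2 (median) = 35
  Q3 = 50.5
  IQR = Q3 - Q1 = 50.5 - 16.25 = 34.25
Step 4: Q3 = 50.5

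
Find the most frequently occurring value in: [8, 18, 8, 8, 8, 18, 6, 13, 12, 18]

8

Step 1: Count the frequency of each value:
  6: appears 1 time(s)
  8: appears 4 time(s)
  12: appears 1 time(s)
  13: appears 1 time(s)
  18: appears 3 time(s)
Step 2: The value 8 appears most frequently (4 times).
Step 3: Mode = 8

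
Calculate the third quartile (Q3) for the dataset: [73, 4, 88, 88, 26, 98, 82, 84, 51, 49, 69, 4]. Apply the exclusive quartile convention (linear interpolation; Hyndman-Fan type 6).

87

Step 1: Sort the data: [4, 4, 26, 49, 51, 69, 73, 82, 84, 88, 88, 98]
Step 2: n = 12
Step 3: Using the exclusive quartile method:
  Q1 = 31.75
  Q2 (median) = 71
  Q3 = 87
  IQR = Q3 - Q1 = 87 - 31.75 = 55.25
Step 4: Q3 = 87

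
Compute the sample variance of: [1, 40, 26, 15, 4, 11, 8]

188

Step 1: Compute the mean: (1 + 40 + 26 + 15 + 4 + 11 + 8) / 7 = 15
Step 2: Compute squared deviations from the mean:
  (1 - 15)^2 = 196
  (40 - 15)^2 = 625
  (26 - 15)^2 = 121
  (15 - 15)^2 = 0
  (4 - 15)^2 = 121
  (11 - 15)^2 = 16
  (8 - 15)^2 = 49
Step 3: Sum of squared deviations = 1128
Step 4: Sample variance = 1128 / 6 = 188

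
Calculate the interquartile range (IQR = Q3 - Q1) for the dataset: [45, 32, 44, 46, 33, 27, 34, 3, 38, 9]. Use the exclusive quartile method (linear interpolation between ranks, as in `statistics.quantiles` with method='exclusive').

21.75

Step 1: Sort the data: [3, 9, 27, 32, 33, 34, 38, 44, 45, 46]
Step 2: n = 10
Step 3: Using the exclusive quartile method:
  Q1 = 22.5
  Q2 (median) = 33.5
  Q3 = 44.25
  IQR = Q3 - Q1 = 44.25 - 22.5 = 21.75
Step 4: IQR = 21.75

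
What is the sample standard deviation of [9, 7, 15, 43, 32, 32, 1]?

15.7737

Step 1: Compute the mean: 19.8571
Step 2: Sum of squared deviations from the mean: 1492.8571
Step 3: Sample variance = 1492.8571 / 6 = 248.8095
Step 4: Standard deviation = sqrt(248.8095) = 15.7737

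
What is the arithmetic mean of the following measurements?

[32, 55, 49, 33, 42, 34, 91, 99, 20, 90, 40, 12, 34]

48.5385

Step 1: Sum all values: 32 + 55 + 49 + 33 + 42 + 34 + 91 + 99 + 20 + 90 + 40 + 12 + 34 = 631
Step 2: Count the number of values: n = 13
Step 3: Mean = sum / n = 631 / 13 = 48.5385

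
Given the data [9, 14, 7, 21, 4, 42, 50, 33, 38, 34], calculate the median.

27

Step 1: Sort the data in ascending order: [4, 7, 9, 14, 21, 33, 34, 38, 42, 50]
Step 2: The number of values is n = 10.
Step 3: Since n is even, the median is the average of positions 5 and 6:
  Median = (21 + 33) / 2 = 27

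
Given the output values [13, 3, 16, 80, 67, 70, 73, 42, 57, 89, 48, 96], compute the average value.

54.5

Step 1: Sum all values: 13 + 3 + 16 + 80 + 67 + 70 + 73 + 42 + 57 + 89 + 48 + 96 = 654
Step 2: Count the number of values: n = 12
Step 3: Mean = sum / n = 654 / 12 = 54.5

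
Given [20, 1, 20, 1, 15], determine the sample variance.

94.3

Step 1: Compute the mean: (20 + 1 + 20 + 1 + 15) / 5 = 11.4
Step 2: Compute squared deviations from the mean:
  (20 - 11.4)^2 = 73.96
  (1 - 11.4)^2 = 108.16
  (20 - 11.4)^2 = 73.96
  (1 - 11.4)^2 = 108.16
  (15 - 11.4)^2 = 12.96
Step 3: Sum of squared deviations = 377.2
Step 4: Sample variance = 377.2 / 4 = 94.3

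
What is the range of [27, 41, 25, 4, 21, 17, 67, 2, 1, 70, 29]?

69

Step 1: Identify the maximum value: max = 70
Step 2: Identify the minimum value: min = 1
Step 3: Range = max - min = 70 - 1 = 69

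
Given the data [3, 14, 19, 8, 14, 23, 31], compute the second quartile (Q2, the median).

14

Step 1: Sort the data: [3, 8, 14, 14, 19, 23, 31]
Step 2: n = 7
Step 3: Q2 is the median. Since n is odd, it is the middle value at position 4: 14
Step 4: Q2 = 14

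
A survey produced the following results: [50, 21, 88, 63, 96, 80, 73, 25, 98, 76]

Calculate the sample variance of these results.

746

Step 1: Compute the mean: (50 + 21 + 88 + 63 + 96 + 80 + 73 + 25 + 98 + 76) / 10 = 67
Step 2: Compute squared deviations from the mean:
  (50 - 67)^2 = 289
  (21 - 67)^2 = 2116
  (88 - 67)^2 = 441
  (63 - 67)^2 = 16
  (96 - 67)^2 = 841
  (80 - 67)^2 = 169
  (73 - 67)^2 = 36
  (25 - 67)^2 = 1764
  (98 - 67)^2 = 961
  (76 - 67)^2 = 81
Step 3: Sum of squared deviations = 6714
Step 4: Sample variance = 6714 / 9 = 746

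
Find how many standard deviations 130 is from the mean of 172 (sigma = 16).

-2.625

Step 1: Recall the z-score formula: z = (x - mu) / sigma
Step 2: Substitute values: z = (130 - 172) / 16
Step 3: z = -42 / 16 = -2.625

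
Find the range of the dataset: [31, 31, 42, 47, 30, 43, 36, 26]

21

Step 1: Identify the maximum value: max = 47
Step 2: Identify the minimum value: min = 26
Step 3: Range = max - min = 47 - 26 = 21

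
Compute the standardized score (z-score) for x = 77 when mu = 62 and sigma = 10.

1.5

Step 1: Recall the z-score formula: z = (x - mu) / sigma
Step 2: Substitute values: z = (77 - 62) / 10
Step 3: z = 15 / 10 = 1.5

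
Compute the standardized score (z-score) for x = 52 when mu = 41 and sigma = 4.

2.75

Step 1: Recall the z-score formula: z = (x - mu) / sigma
Step 2: Substitute values: z = (52 - 41) / 4
Step 3: z = 11 / 4 = 2.75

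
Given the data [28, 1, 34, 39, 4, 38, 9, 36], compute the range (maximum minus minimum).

38

Step 1: Identify the maximum value: max = 39
Step 2: Identify the minimum value: min = 1
Step 3: Range = max - min = 39 - 1 = 38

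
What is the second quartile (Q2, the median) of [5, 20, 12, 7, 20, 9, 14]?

12

Step 1: Sort the data: [5, 7, 9, 12, 14, 20, 20]
Step 2: n = 7
Step 3: Q2 is the median. Since n is odd, it is the middle value at position 4: 12
Step 4: Q2 = 12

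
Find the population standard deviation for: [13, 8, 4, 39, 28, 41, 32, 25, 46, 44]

14.4776

Step 1: Compute the mean: 28
Step 2: Sum of squared deviations from the mean: 2096
Step 3: Population variance = 2096 / 10 = 209.6
Step 4: Standard deviation = sqrt(209.6) = 14.4776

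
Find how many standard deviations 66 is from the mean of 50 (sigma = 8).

2

Step 1: Recall the z-score formula: z = (x - mu) / sigma
Step 2: Substitute values: z = (66 - 50) / 8
Step 3: z = 16 / 8 = 2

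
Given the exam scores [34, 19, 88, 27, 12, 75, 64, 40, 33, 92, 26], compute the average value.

46.3636

Step 1: Sum all values: 34 + 19 + 88 + 27 + 12 + 75 + 64 + 40 + 33 + 92 + 26 = 510
Step 2: Count the number of values: n = 11
Step 3: Mean = sum / n = 510 / 11 = 46.3636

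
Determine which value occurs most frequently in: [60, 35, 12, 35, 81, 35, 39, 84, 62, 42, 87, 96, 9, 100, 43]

35

Step 1: Count the frequency of each value:
  9: appears 1 time(s)
  12: appears 1 time(s)
  35: appears 3 time(s)
  39: appears 1 time(s)
  42: appears 1 time(s)
  43: appears 1 time(s)
  60: appears 1 time(s)
  62: appears 1 time(s)
  81: appears 1 time(s)
  84: appears 1 time(s)
  87: appears 1 time(s)
  96: appears 1 time(s)
  100: appears 1 time(s)
Step 2: The value 35 appears most frequently (3 times).
Step 3: Mode = 35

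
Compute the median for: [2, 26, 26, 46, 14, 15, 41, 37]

26

Step 1: Sort the data in ascending order: [2, 14, 15, 26, 26, 37, 41, 46]
Step 2: The number of values is n = 8.
Step 3: Since n is even, the median is the average of positions 4 and 5:
  Median = (26 + 26) / 2 = 26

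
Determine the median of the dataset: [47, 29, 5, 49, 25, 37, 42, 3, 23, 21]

27

Step 1: Sort the data in ascending order: [3, 5, 21, 23, 25, 29, 37, 42, 47, 49]
Step 2: The number of values is n = 10.
Step 3: Since n is even, the median is the average of positions 5 and 6:
  Median = (25 + 29) / 2 = 27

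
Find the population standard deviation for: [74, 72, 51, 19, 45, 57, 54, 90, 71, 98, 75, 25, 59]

21.9795

Step 1: Compute the mean: 60.7692
Step 2: Sum of squared deviations from the mean: 6280.3077
Step 3: Population variance = 6280.3077 / 13 = 483.1006
Step 4: Standard deviation = sqrt(483.1006) = 21.9795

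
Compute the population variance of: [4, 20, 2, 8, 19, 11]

47.2222

Step 1: Compute the mean: (4 + 20 + 2 + 8 + 19 + 11) / 6 = 10.6667
Step 2: Compute squared deviations from the mean:
  (4 - 10.6667)^2 = 44.4444
  (20 - 10.6667)^2 = 87.1111
  (2 - 10.6667)^2 = 75.1111
  (8 - 10.6667)^2 = 7.1111
  (19 - 10.6667)^2 = 69.4444
  (11 - 10.6667)^2 = 0.1111
Step 3: Sum of squared deviations = 283.3333
Step 4: Population variance = 283.3333 / 6 = 47.2222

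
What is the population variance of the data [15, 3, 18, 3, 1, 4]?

43.5556

Step 1: Compute the mean: (15 + 3 + 18 + 3 + 1 + 4) / 6 = 7.3333
Step 2: Compute squared deviations from the mean:
  (15 - 7.3333)^2 = 58.7778
  (3 - 7.3333)^2 = 18.7778
  (18 - 7.3333)^2 = 113.7778
  (3 - 7.3333)^2 = 18.7778
  (1 - 7.3333)^2 = 40.1111
  (4 - 7.3333)^2 = 11.1111
Step 3: Sum of squared deviations = 261.3333
Step 4: Population variance = 261.3333 / 6 = 43.5556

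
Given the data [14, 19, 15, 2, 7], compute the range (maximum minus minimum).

17

Step 1: Identify the maximum value: max = 19
Step 2: Identify the minimum value: min = 2
Step 3: Range = max - min = 19 - 2 = 17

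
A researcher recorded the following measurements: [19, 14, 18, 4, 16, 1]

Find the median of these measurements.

15

Step 1: Sort the data in ascending order: [1, 4, 14, 16, 18, 19]
Step 2: The number of values is n = 6.
Step 3: Since n is even, the median is the average of positions 3 and 4:
  Median = (14 + 16) / 2 = 15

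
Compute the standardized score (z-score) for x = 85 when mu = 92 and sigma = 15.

-0.4667

Step 1: Recall the z-score formula: z = (x - mu) / sigma
Step 2: Substitute values: z = (85 - 92) / 15
Step 3: z = -7 / 15 = -0.4667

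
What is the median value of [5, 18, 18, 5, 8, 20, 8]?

8

Step 1: Sort the data in ascending order: [5, 5, 8, 8, 18, 18, 20]
Step 2: The number of values is n = 7.
Step 3: Since n is odd, the median is the middle value at position 4: 8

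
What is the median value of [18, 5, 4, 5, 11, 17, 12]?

11

Step 1: Sort the data in ascending order: [4, 5, 5, 11, 12, 17, 18]
Step 2: The number of values is n = 7.
Step 3: Since n is odd, the median is the middle value at position 4: 11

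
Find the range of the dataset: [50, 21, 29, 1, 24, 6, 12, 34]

49

Step 1: Identify the maximum value: max = 50
Step 2: Identify the minimum value: min = 1
Step 3: Range = max - min = 50 - 1 = 49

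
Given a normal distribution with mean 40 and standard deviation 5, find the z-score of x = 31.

-1.8

Step 1: Recall the z-score formula: z = (x - mu) / sigma
Step 2: Substitute values: z = (31 - 40) / 5
Step 3: z = -9 / 5 = -1.8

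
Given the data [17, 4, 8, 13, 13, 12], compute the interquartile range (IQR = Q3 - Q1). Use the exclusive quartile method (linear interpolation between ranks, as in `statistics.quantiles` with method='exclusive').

7

Step 1: Sort the data: [4, 8, 12, 13, 13, 17]
Step 2: n = 6
Step 3: Using the exclusive quartile method:
  Q1 = 7
  Q2 (median) = 12.5
  Q3 = 14
  IQR = Q3 - Q1 = 14 - 7 = 7
Step 4: IQR = 7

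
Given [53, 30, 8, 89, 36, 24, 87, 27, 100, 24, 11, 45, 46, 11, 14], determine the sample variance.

901.2381

Step 1: Compute the mean: (53 + 30 + 8 + 89 + 36 + 24 + 87 + 27 + 100 + 24 + 11 + 45 + 46 + 11 + 14) / 15 = 40.3333
Step 2: Compute squared deviations from the mean:
  (53 - 40.3333)^2 = 160.4444
  (30 - 40.3333)^2 = 106.7778
  (8 - 40.3333)^2 = 1045.4444
  (89 - 40.3333)^2 = 2368.4444
  (36 - 40.3333)^2 = 18.7778
  (24 - 40.3333)^2 = 266.7778
  (87 - 40.3333)^2 = 2177.7778
  (27 - 40.3333)^2 = 177.7778
  (100 - 40.3333)^2 = 3560.1111
  (24 - 40.3333)^2 = 266.7778
  (11 - 40.3333)^2 = 860.4444
  (45 - 40.3333)^2 = 21.7778
  (46 - 40.3333)^2 = 32.1111
  (11 - 40.3333)^2 = 860.4444
  (14 - 40.3333)^2 = 693.4444
Step 3: Sum of squared deviations = 12617.3333
Step 4: Sample variance = 12617.3333 / 14 = 901.2381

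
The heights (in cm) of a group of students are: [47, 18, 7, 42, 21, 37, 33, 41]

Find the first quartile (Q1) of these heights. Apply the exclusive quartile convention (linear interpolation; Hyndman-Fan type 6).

18.75

Step 1: Sort the data: [7, 18, 21, 33, 37, 41, 42, 47]
Step 2: n = 8
Step 3: Using the exclusive quartile method:
  Q1 = 18.75
  Q2 (median) = 35
  Q3 = 41.75
  IQR = Q3 - Q1 = 41.75 - 18.75 = 23
Step 4: Q1 = 18.75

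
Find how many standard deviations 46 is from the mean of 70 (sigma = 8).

-3

Step 1: Recall the z-score formula: z = (x - mu) / sigma
Step 2: Substitute values: z = (46 - 70) / 8
Step 3: z = -24 / 8 = -3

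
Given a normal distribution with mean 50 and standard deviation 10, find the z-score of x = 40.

-1

Step 1: Recall the z-score formula: z = (x - mu) / sigma
Step 2: Substitute values: z = (40 - 50) / 10
Step 3: z = -10 / 10 = -1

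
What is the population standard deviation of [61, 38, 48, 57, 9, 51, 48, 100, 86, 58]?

23.5593

Step 1: Compute the mean: 55.6
Step 2: Sum of squared deviations from the mean: 5550.4
Step 3: Population variance = 5550.4 / 10 = 555.04
Step 4: Standard deviation = sqrt(555.04) = 23.5593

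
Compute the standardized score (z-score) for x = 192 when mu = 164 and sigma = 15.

1.8667

Step 1: Recall the z-score formula: z = (x - mu) / sigma
Step 2: Substitute values: z = (192 - 164) / 15
Step 3: z = 28 / 15 = 1.8667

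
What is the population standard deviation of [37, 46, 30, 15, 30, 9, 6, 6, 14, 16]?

13.217

Step 1: Compute the mean: 20.9
Step 2: Sum of squared deviations from the mean: 1746.9
Step 3: Population variance = 1746.9 / 10 = 174.69
Step 4: Standard deviation = sqrt(174.69) = 13.217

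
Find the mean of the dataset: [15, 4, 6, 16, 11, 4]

9.3333

Step 1: Sum all values: 15 + 4 + 6 + 16 + 11 + 4 = 56
Step 2: Count the number of values: n = 6
Step 3: Mean = sum / n = 56 / 6 = 9.3333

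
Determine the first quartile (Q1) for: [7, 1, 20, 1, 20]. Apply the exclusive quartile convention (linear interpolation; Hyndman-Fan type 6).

1

Step 1: Sort the data: [1, 1, 7, 20, 20]
Step 2: n = 5
Step 3: Using the exclusive quartile method:
  Q1 = 1
  Q2 (median) = 7
  Q3 = 20
  IQR = Q3 - Q1 = 20 - 1 = 19
Step 4: Q1 = 1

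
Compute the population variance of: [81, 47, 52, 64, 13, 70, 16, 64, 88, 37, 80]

586.7769

Step 1: Compute the mean: (81 + 47 + 52 + 64 + 13 + 70 + 16 + 64 + 88 + 37 + 80) / 11 = 55.6364
Step 2: Compute squared deviations from the mean:
  (81 - 55.6364)^2 = 643.314
  (47 - 55.6364)^2 = 74.5868
  (52 - 55.6364)^2 = 13.2231
  (64 - 55.6364)^2 = 69.9504
  (13 - 55.6364)^2 = 1817.8595
  (70 - 55.6364)^2 = 206.314
  (16 - 55.6364)^2 = 1571.0413
  (64 - 55.6364)^2 = 69.9504
  (88 - 55.6364)^2 = 1047.405
  (37 - 55.6364)^2 = 347.314
  (80 - 55.6364)^2 = 593.5868
Step 3: Sum of squared deviations = 6454.5455
Step 4: Population variance = 6454.5455 / 11 = 586.7769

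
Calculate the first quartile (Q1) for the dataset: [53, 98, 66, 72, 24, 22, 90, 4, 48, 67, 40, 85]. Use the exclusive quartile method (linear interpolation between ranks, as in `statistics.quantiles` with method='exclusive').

28

Step 1: Sort the data: [4, 22, 24, 40, 48, 53, 66, 67, 72, 85, 90, 98]
Step 2: n = 12
Step 3: Using the exclusive quartile method:
  Q1 = 28
  Q2 (median) = 59.5
  Q3 = 81.75
  IQR = Q3 - Q1 = 81.75 - 28 = 53.75
Step 4: Q1 = 28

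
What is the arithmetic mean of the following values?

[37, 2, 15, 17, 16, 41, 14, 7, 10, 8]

16.7

Step 1: Sum all values: 37 + 2 + 15 + 17 + 16 + 41 + 14 + 7 + 10 + 8 = 167
Step 2: Count the number of values: n = 10
Step 3: Mean = sum / n = 167 / 10 = 16.7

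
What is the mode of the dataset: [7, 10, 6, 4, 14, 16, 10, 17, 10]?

10

Step 1: Count the frequency of each value:
  4: appears 1 time(s)
  6: appears 1 time(s)
  7: appears 1 time(s)
  10: appears 3 time(s)
  14: appears 1 time(s)
  16: appears 1 time(s)
  17: appears 1 time(s)
Step 2: The value 10 appears most frequently (3 times).
Step 3: Mode = 10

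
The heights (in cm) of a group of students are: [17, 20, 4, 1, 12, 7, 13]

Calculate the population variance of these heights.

40.8163

Step 1: Compute the mean: (17 + 20 + 4 + 1 + 12 + 7 + 13) / 7 = 10.5714
Step 2: Compute squared deviations from the mean:
  (17 - 10.5714)^2 = 41.3265
  (20 - 10.5714)^2 = 88.898
  (4 - 10.5714)^2 = 43.1837
  (1 - 10.5714)^2 = 91.6122
  (12 - 10.5714)^2 = 2.0408
  (7 - 10.5714)^2 = 12.7551
  (13 - 10.5714)^2 = 5.898
Step 3: Sum of squared deviations = 285.7143
Step 4: Population variance = 285.7143 / 7 = 40.8163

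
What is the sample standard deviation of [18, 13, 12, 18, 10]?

3.6332

Step 1: Compute the mean: 14.2
Step 2: Sum of squared deviations from the mean: 52.8
Step 3: Sample variance = 52.8 / 4 = 13.2
Step 4: Standard deviation = sqrt(13.2) = 3.6332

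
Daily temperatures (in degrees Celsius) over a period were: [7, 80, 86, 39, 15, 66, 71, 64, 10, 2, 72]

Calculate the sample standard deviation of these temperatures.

32.4665

Step 1: Compute the mean: 46.5455
Step 2: Sum of squared deviations from the mean: 10540.7273
Step 3: Sample variance = 10540.7273 / 10 = 1054.0727
Step 4: Standard deviation = sqrt(1054.0727) = 32.4665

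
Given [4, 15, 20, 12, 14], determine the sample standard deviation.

5.831

Step 1: Compute the mean: 13
Step 2: Sum of squared deviations from the mean: 136
Step 3: Sample variance = 136 / 4 = 34
Step 4: Standard deviation = sqrt(34) = 5.831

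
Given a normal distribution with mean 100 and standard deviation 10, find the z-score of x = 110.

1

Step 1: Recall the z-score formula: z = (x - mu) / sigma
Step 2: Substitute values: z = (110 - 100) / 10
Step 3: z = 10 / 10 = 1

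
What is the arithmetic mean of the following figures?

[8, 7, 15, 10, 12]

10.4

Step 1: Sum all values: 8 + 7 + 15 + 10 + 12 = 52
Step 2: Count the number of values: n = 5
Step 3: Mean = sum / n = 52 / 5 = 10.4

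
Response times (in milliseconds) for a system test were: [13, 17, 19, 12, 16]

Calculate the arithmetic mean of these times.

15.4

Step 1: Sum all values: 13 + 17 + 19 + 12 + 16 = 77
Step 2: Count the number of values: n = 5
Step 3: Mean = sum / n = 77 / 5 = 15.4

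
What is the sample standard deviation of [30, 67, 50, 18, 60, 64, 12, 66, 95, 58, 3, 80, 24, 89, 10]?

30.078

Step 1: Compute the mean: 48.4
Step 2: Sum of squared deviations from the mean: 12665.6
Step 3: Sample variance = 12665.6 / 14 = 904.6857
Step 4: Standard deviation = sqrt(904.6857) = 30.078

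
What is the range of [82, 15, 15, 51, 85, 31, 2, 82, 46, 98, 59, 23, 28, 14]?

96

Step 1: Identify the maximum value: max = 98
Step 2: Identify the minimum value: min = 2
Step 3: Range = max - min = 98 - 2 = 96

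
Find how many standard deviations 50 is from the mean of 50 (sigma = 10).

0

Step 1: Recall the z-score formula: z = (x - mu) / sigma
Step 2: Substitute values: z = (50 - 50) / 10
Step 3: z = 0 / 10 = 0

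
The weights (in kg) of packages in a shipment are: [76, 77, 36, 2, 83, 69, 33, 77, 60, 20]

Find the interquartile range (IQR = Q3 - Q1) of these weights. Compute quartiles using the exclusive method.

47.25

Step 1: Sort the data: [2, 20, 33, 36, 60, 69, 76, 77, 77, 83]
Step 2: n = 10
Step 3: Using the exclusive quartile method:
  Q1 = 29.75
  Q2 (median) = 64.5
  Q3 = 77
  IQR = Q3 - Q1 = 77 - 29.75 = 47.25
Step 4: IQR = 47.25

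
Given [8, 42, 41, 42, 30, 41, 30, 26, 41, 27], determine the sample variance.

120.1778

Step 1: Compute the mean: (8 + 42 + 41 + 42 + 30 + 41 + 30 + 26 + 41 + 27) / 10 = 32.8
Step 2: Compute squared deviations from the mean:
  (8 - 32.8)^2 = 615.04
  (42 - 32.8)^2 = 84.64
  (41 - 32.8)^2 = 67.24
  (42 - 32.8)^2 = 84.64
  (30 - 32.8)^2 = 7.84
  (41 - 32.8)^2 = 67.24
  (30 - 32.8)^2 = 7.84
  (26 - 32.8)^2 = 46.24
  (41 - 32.8)^2 = 67.24
  (27 - 32.8)^2 = 33.64
Step 3: Sum of squared deviations = 1081.6
Step 4: Sample variance = 1081.6 / 9 = 120.1778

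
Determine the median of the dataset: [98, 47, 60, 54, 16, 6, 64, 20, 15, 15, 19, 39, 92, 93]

43

Step 1: Sort the data in ascending order: [6, 15, 15, 16, 19, 20, 39, 47, 54, 60, 64, 92, 93, 98]
Step 2: The number of values is n = 14.
Step 3: Since n is even, the median is the average of positions 7 and 8:
  Median = (39 + 47) / 2 = 43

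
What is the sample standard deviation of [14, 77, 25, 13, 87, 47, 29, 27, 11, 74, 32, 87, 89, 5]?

31.8783

Step 1: Compute the mean: 44.0714
Step 2: Sum of squared deviations from the mean: 13210.9286
Step 3: Sample variance = 13210.9286 / 13 = 1016.2253
Step 4: Standard deviation = sqrt(1016.2253) = 31.8783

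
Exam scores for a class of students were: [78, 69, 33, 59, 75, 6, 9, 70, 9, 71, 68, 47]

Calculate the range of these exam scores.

72

Step 1: Identify the maximum value: max = 78
Step 2: Identify the minimum value: min = 6
Step 3: Range = max - min = 78 - 6 = 72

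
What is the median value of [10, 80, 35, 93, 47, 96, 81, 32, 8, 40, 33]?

40

Step 1: Sort the data in ascending order: [8, 10, 32, 33, 35, 40, 47, 80, 81, 93, 96]
Step 2: The number of values is n = 11.
Step 3: Since n is odd, the median is the middle value at position 6: 40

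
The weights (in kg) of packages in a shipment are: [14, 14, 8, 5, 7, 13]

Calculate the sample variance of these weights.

15.7667

Step 1: Compute the mean: (14 + 14 + 8 + 5 + 7 + 13) / 6 = 10.1667
Step 2: Compute squared deviations from the mean:
  (14 - 10.1667)^2 = 14.6944
  (14 - 10.1667)^2 = 14.6944
  (8 - 10.1667)^2 = 4.6944
  (5 - 10.1667)^2 = 26.6944
  (7 - 10.1667)^2 = 10.0278
  (13 - 10.1667)^2 = 8.0278
Step 3: Sum of squared deviations = 78.8333
Step 4: Sample variance = 78.8333 / 5 = 15.7667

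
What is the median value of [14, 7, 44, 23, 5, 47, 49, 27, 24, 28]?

25.5

Step 1: Sort the data in ascending order: [5, 7, 14, 23, 24, 27, 28, 44, 47, 49]
Step 2: The number of values is n = 10.
Step 3: Since n is even, the median is the average of positions 5 and 6:
  Median = (24 + 27) / 2 = 25.5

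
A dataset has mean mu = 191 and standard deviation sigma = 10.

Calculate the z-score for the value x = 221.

3

Step 1: Recall the z-score formula: z = (x - mu) / sigma
Step 2: Substitute values: z = (221 - 191) / 10
Step 3: z = 30 / 10 = 3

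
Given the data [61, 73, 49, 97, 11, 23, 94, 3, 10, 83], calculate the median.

55

Step 1: Sort the data in ascending order: [3, 10, 11, 23, 49, 61, 73, 83, 94, 97]
Step 2: The number of values is n = 10.
Step 3: Since n is even, the median is the average of positions 5 and 6:
  Median = (49 + 61) / 2 = 55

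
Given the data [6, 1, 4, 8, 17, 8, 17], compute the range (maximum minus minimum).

16

Step 1: Identify the maximum value: max = 17
Step 2: Identify the minimum value: min = 1
Step 3: Range = max - min = 17 - 1 = 16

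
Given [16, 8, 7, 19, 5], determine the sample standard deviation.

6.1237

Step 1: Compute the mean: 11
Step 2: Sum of squared deviations from the mean: 150
Step 3: Sample variance = 150 / 4 = 37.5
Step 4: Standard deviation = sqrt(37.5) = 6.1237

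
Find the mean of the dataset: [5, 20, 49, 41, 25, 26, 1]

23.8571

Step 1: Sum all values: 5 + 20 + 49 + 41 + 25 + 26 + 1 = 167
Step 2: Count the number of values: n = 7
Step 3: Mean = sum / n = 167 / 7 = 23.8571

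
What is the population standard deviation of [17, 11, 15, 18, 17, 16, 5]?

4.2905

Step 1: Compute the mean: 14.1429
Step 2: Sum of squared deviations from the mean: 128.8571
Step 3: Population variance = 128.8571 / 7 = 18.4082
Step 4: Standard deviation = sqrt(18.4082) = 4.2905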